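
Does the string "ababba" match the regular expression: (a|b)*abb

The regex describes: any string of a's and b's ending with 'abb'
No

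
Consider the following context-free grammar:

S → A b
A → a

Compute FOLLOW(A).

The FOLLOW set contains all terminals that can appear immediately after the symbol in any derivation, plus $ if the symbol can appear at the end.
A occurs only in S → A b, where it is immediately followed by the terminal b. So FOLLOW(A) = {b}.

Final answer: {b}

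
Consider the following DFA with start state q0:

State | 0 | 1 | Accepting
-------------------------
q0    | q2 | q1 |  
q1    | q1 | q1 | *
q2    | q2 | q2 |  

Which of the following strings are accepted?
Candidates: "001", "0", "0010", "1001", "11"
"001": q0 → q2 → q2 → q2; q2 is not accepting → rejected
"0": q0 → q2; q2 is not accepting → rejected
"0010": q0 → q2 → q2 → q2 → q2; q2 is not accepting → rejected
"1001": q0 → q1 → q1 → q1 → q1; q1 is accepting → accepted
"11": q0 → q1 → q1; q1 is accepting → accepted

Final answer: "1001", "11"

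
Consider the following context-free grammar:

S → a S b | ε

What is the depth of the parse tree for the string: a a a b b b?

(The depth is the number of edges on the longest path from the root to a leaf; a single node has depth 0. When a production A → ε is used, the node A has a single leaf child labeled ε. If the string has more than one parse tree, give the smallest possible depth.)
The only parse tree applies S → a S b 3 times (once per matching a…b pair) and then S → ε.
The S nodes sit at depths 0, 1, …, 3; the innermost S (depth 3) has the single child ε at depth 4.
The terminal leaves a, b are at depths 1..3, so the longest root-to-leaf path is S → S → … → S → ε with 4 edges.
Depth = 4.

Final answer: 4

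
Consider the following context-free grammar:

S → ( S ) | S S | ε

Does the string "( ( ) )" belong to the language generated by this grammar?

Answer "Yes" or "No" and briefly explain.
A derivation exists: S ⇒ ( S ) ⇒ ( ( S ) ) ⇒ ( ( ) ) (using S → ( S ) twice, then S → ε).

Final answer: Yes - a valid derivation exists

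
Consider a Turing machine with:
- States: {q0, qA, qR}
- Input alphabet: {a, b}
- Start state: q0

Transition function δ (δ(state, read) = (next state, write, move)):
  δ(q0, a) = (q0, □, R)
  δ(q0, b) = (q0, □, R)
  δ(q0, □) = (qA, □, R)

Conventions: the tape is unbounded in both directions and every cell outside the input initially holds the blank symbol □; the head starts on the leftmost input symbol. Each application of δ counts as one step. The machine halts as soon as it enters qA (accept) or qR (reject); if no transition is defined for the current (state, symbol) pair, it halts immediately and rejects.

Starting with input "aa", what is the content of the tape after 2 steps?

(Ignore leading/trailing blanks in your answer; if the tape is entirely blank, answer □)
Step 0: [q0]aa (head at position 0)
Step 1: δ(q0, a) = (q0, □, R)  ⊢  □[q0]a (head at position 1)
Step 2: δ(q0, a) = (q0, □, R)  ⊢  □□[q0]□ (head at position 2)
Tape after 2 steps (ignoring surrounding blanks): □

Final answer: Tape: □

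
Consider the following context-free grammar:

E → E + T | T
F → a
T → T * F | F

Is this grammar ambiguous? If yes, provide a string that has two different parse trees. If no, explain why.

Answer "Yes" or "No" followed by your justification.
This is the standard stratified expression grammar: '+' is introduced only by the left-recursive rule E → E + T and '*' only by the left-recursive rule T → T * F, with F → a. For any string, the last '+' must be the one produced at the root E (everything after it is a T containing no '+'), and likewise within each T the last '*' is produced at its root. This fixes the parse tree uniquely (left-associative, '*' binding tighter than '+'), so every string has exactly one parse tree.

Final answer: No - the grammar is unambiguous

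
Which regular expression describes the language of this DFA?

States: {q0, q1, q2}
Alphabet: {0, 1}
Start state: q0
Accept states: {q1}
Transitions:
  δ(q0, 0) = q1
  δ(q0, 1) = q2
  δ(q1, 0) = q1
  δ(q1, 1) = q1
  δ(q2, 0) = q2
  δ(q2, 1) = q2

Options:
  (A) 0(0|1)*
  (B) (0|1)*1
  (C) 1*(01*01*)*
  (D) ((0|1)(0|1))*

Testing sample strings against the DFA:
  '0010' -> accepted
  '01' -> accepted
  '1111' -> rejected
  '000' -> accepted
Checking each option for a counterexample:
  (A) 0(0|1)*: agrees with the DFA on all strings of length ≤ 4
  (B) (0|1)*1: '0' is accepted by the DFA but does not match the regex → eliminated
  (C) 1*(01*01*)*: ε is rejected by the DFA but matches the regex → eliminated
  (D) ((0|1)(0|1))*: ε is rejected by the DFA but matches the regex → eliminated
Only (A) 0(0|1)* is consistent with the DFA.

Final answer: (A) 0(0|1)*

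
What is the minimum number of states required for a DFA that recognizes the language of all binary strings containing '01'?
Language: binary strings containing '01'
Lower bound (Myhill–Nerode): the prefixes ε, 0, 01 are pairwise distinguishable:
  ε vs 01: suffix ε distinguishes them (ε is rejected, 01 is accepted)
  0 vs 01: suffix ε distinguishes them (0 is rejected, 01 is accepted)
  ε vs 0: suffix 1 distinguishes them (ε·1 = 1 is rejected, 0·1 = 01 is accepted)
So any DFA needs at least 3 states.
Upper bound: a DFA with 3 states exists (one state per class above: 'no progress', 'last symbol 0', and 'seen 01' (accepting sink)).
Minimum states: 3

Final answer: 3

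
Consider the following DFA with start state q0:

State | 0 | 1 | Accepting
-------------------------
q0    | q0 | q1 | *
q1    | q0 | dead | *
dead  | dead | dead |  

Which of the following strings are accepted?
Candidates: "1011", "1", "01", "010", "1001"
"1011": q0 → q1 → q0 → q1 → dead; dead is not accepting → rejected
"1": q0 → q1; q1 is accepting → accepted
"01": q0 → q0 → q1; q1 is accepting → accepted
"010": q0 → q0 → q1 → q0; q0 is accepting → accepted
"1001": q0 → q1 → q0 → q0 → q1; q1 is accepting → accepted

Final answer: "1", "01", "010", "1001"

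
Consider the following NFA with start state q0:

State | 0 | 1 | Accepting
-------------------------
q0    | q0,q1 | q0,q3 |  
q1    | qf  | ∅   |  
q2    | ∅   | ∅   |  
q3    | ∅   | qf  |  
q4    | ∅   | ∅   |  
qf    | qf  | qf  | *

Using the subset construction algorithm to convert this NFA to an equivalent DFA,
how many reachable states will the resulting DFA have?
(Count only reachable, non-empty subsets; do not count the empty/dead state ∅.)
Start subset: {q0}
{q0}: on 0 → {q0, q1}, on 1 → {q0, q3}
{q0, q1}: on 0 → {q0, q1, qf}, on 1 → {q0, q3}
{q0, q3}: on 0 → {q0, q1}, on 1 → {q0, q3, qf}
{q0, q1, qf}: on 0 → {q0, q1, qf}, on 1 → {q0, q3, qf}
{q0, q3, qf}: on 0 → {q0, q1, qf}, on 1 → {q0, q3, qf}
Reachable non-empty subsets: {q0}, {q0, q1}, {q0, q3}, {q0, q1, qf}, {q0, q3, qf} — 5 in total.

Final answer: 5 states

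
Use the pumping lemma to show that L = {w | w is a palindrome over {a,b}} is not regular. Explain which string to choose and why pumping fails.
Language: L = {w | w is a palindrome over {a,b}} (strings that read the same forwards and backwards)
Step 1: Assume for contradiction that L is regular, with pumping length p.
Step 2: Choose s = a^p b a^p. Then s ∈ L (it reads the same forwards and backwards) and |s| ≥ p.
Step 3: Consider any decomposition s = xyz with |xy| ≤ p and |y| > 0. Since |xy| ≤ p and the first p symbols of s are all a's, y = a^k for some k with 1 ≤ k ≤ p.
Step 4: Pumping up (i = 2): xy²z = a^(p+k) b a^p. Its reverse is a^p b a^(p+k) ≠ a^(p+k) b a^p (the single b is no longer in the middle), so xy²z is not a palindrome and xy²z ∉ L.
This contradicts the pumping lemma, so L is not regular.

Final answer: Choose s = a^p b a^p. Since |xy| ≤ p, y = a^k with k ≥ 1. Then xy²z = a^(p+k) b a^p is not a palindrome, so ∉ L.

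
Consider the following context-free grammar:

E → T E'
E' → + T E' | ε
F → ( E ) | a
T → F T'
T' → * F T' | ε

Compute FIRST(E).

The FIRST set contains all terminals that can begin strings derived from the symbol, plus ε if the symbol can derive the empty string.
FIRST(F): F → ( E ) contributes '(' and F → a contributes 'a', so FIRST(F) = {(, a}. F is not nullable.
FIRST(T): T → F T' begins with F, and F is not nullable, so FIRST(T) = FIRST(F) = {(, a}.
FIRST(E): E → T E' begins with T, and T is not nullable, so FIRST(E) = FIRST(T) = {(, a}.

Final answer: {(, a}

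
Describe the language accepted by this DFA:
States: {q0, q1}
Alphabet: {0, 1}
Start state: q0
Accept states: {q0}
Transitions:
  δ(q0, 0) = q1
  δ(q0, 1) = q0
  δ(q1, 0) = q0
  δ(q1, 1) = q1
Analyzing the DFA structure:
Start state: q0
Accept states: {q0}
Interpreting what each state remembers (checking against the transitions):
  q0: an even number of 0s has been read so far
  q1: an odd number of 0s has been read so far
  δ(q0, 0): in q0 (an even number of 0s has been read so far), after reading 0 we have: an odd number of 0s has been read so far → q1
  δ(q0, 1): in q0 (an even number of 0s has been read so far), after reading 1 we have: an even number of 0s has been read so far → q0
  δ(q1, 0): in q1 (an odd number of 0s has been read so far), after reading 0 we have: an even number of 0s has been read so far → q0
  δ(q1, 1): in q1 (an odd number of 0s has been read so far), after reading 1 we have: an odd number of 0s has been read so far → q1
A string is accepted iff it ends in {q0}, i.e. an even number of 0s has been read so far.
Language: All binary strings with an even number of 0s

Final answer: All binary strings with an even number of 0s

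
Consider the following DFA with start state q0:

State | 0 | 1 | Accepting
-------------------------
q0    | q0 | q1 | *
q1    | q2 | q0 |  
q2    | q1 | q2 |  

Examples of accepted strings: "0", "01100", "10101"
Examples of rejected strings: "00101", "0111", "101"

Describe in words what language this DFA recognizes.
binary numbers divisible by 3 (treating the string as a binary integer; leading zeros allowed, the empty string counts as 0)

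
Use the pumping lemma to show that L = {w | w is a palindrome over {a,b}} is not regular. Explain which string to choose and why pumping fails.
Language: L = {w | w is a palindrome over {a,b}} (strings that read the same forwards and backwards)
Step 1: Assume for contradiction that L is regular, with pumping length p.
Step 2: Choose s = a^p b a^p. Then s ∈ L (it reads the same forwards and backwards) and |s| ≥ p.
Step 3: Consider any decomposition s = xyz with |xy| ≤ p and |y| > 0. Since |xy| ≤ p and the first p symbols of s are all a's, y = a^k for some k with 1 ≤ k ≤ p.
Step 4: Pumping up (i = 2): xy²z = a^(p+k) b a^p. Its reverse is a^p b a^(p+k) ≠ a^(p+k) b a^p (the single b is no longer in the middle), so xy²z is not a palindrome and xy²z ∉ L.
This contradicts the pumping lemma, so L is not regular.

Final answer: Choose s = a^p b a^p. Since |xy| ≤ p, y = a^k with k ≥ 1. Then xy²z = a^(p+k) b a^p is not a palindrome, so ∉ L.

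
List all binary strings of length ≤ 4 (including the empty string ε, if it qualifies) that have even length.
Checking every binary string of length 0 to 4:
  Length 0: accepted: ε | rejected: (none)
  Length 1: accepted: (none) | rejected: 0, 1
  Length 2: accepted: 00, 01, 10, 11 | rejected: (none)
  Length 3: accepted: (none) | rejected: 000, 001, 010, 011, 100, 101, 110, 111
  Length 4: accepted: 0000, 0001, 0010, 0011, 0100, 0101, 0110, 0111, 1000, 1001, 1010, 1011, 1100, 1101, 1110, 1111 | rejected: (none)
Total: 21 string(s).

Final answer: ε, 00, 01, 10, 11, 0000, 0001, 0010, 0011, 0100, 0101, 0110, 0111, 1000, 1001, 1010, 1011, 1100, 1101, 1110, 1111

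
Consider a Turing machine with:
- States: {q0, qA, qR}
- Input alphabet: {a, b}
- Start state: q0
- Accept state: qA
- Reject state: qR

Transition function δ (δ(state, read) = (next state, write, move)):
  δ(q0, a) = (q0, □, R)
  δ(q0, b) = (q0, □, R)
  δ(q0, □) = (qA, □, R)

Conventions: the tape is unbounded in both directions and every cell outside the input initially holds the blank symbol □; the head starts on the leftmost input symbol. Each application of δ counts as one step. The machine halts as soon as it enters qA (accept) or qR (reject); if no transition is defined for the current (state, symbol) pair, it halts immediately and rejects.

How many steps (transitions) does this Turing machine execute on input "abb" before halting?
Step 0: [q0]abb (head at position 0)
Step 1: δ(q0, a) = (q0, □, R)  ⊢  □[q0]bb (head at position 1)
Step 2: δ(q0, b) = (q0, □, R)  ⊢  □□[q0]b (head at position 2)
Step 3: δ(q0, b) = (q0, □, R)  ⊢  □□□[q0]□ (head at position 3)
Step 4: δ(q0, □) = (qA, □, R)  ⊢  □□□□[qA]□ (head at position 4)
The machine is in qA, so it halts and accepts.
Number of transitions executed: 4.

Final answer: 4 steps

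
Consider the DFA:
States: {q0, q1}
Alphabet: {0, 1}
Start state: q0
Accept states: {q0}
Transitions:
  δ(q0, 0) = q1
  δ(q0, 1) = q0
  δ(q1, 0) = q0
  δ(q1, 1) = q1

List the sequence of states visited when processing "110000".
Starting at q0
Read '1': q0 -> q0
Read '1': q0 -> q0
Read '0': q0 -> q1
Read '0': q1 -> q0
Read '0': q0 -> q1
Read '0': q1 -> q0

Final answer: q0 -> q0 -> q0 -> q1 -> q0 -> q1 -> q0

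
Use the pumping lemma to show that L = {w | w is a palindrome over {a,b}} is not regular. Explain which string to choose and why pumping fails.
Language: L = {w | w is a palindrome over {a,b}} (strings that read the same forwards and backwards)
Step 1: Assume for contradiction that L is regular, with pumping length p.
Step 2: Choose s = a^p b a^p. Then s ∈ L (it reads the same forwards and backwards) and |s| ≥ p.
Step 3: Consider any decomposition s = xyz with |xy| ≤ p and |y| > 0. Since |xy| ≤ p and the first p symbols of s are all a's, y = a^k for some k with 1 ≤ k ≤ p.
Step 4: Pumping up (i = 2): xy²z = a^(p+k) b a^p. Its reverse is a^p b a^(p+k) ≠ a^(p+k) b a^p (the single b is no longer in the middle), so xy²z is not a palindrome and xy²z ∉ L.
This contradicts the pumping lemma, so L is not regular.

Final answer: Choose s = a^p b a^p. Since |xy| ≤ p, y = a^k with k ≥ 1. Then xy²z = a^(p+k) b a^p is not a palindrome, so ∉ L.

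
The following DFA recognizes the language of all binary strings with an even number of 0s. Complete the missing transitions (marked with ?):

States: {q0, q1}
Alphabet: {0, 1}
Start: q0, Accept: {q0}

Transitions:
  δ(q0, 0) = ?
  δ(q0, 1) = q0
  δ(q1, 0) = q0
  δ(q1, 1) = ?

What each state remembers (consistent with the given transitions and accept states):
  q0: an even number of 0s has been read so far
  q1: an odd number of 0s has been read so far
Filling in the missing entries:
  δ(q0, 0): in q0 (an even number of 0s has been read so far), after reading 0 we have: an odd number of 0s has been read so far → q1
  δ(q1, 1): in q1 (an odd number of 0s has been read so far), after reading 1 we have: an odd number of 0s has been read so far → q1

Final answer: δ(q0, 0) = q1; δ(q1, 1) = q1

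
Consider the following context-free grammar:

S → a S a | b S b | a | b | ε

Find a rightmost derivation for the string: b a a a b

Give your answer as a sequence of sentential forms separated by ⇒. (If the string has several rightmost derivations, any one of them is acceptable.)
Start with S.
Step 1: the rightmost non-terminal is S; apply S → b S b:  b S b
Step 2: the rightmost non-terminal is S; apply S → a S a:  b a S a b
Step 3: the rightmost non-terminal is S; apply S → a:  b a a a b

Final answer: S ⇒ b S b ⇒ b a S a b ⇒ b a a a b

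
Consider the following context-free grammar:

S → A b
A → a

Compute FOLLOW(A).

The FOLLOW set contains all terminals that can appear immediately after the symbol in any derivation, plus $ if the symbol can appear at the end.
A occurs only in S → A b, where it is immediately followed by the terminal b. So FOLLOW(A) = {b}.

Final answer: {b}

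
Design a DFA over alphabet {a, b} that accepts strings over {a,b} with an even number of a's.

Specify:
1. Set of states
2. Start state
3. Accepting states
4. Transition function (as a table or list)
One valid DFA (any DFA recognizing the same language is acceptable):
States: {q0, q1}
Start: q0
Accepting: {q0}
Transitions (accepting states marked with *):
State | a | b | Accepting
-------------------------
q0    | q1 | q0 | *
q1    | q0 | q1 |  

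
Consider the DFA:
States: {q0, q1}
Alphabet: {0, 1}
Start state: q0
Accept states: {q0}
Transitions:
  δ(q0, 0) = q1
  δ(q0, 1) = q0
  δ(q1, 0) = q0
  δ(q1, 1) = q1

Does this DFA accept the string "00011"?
Processing string "00011":
  q0 --0--> q1
  q1 --0--> q0
  q0 --0--> q1
  q1 --1--> q1
  q1 --1--> q1
Final state: q1
Accept states: {q0}
q1 is not an accept state, so the string is rejected.

Final answer: No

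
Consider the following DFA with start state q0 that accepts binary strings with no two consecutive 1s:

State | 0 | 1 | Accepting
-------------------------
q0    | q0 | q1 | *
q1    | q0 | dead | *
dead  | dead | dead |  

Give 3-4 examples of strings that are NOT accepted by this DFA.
Any strings that end in a non-accepting state work; for example:
"0011": q0 → q0 → q0 → q1 → dead; dead is not accepting → rejected
"1100": q0 → q1 → dead → dead → dead; dead is not accepting → rejected
"1101": q0 → q1 → dead → dead → dead; dead is not accepting → rejected
"1110": q0 → q1 → dead → dead → dead; dead is not accepting → rejected

Final answer: "0011", "1100", "1101", "1110"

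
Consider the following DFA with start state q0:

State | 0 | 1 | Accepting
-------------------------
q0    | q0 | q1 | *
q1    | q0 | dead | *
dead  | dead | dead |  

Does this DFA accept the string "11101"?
Start in q0.
Read '1': q0 → q1
Read '1': q1 → dead
Read '1': dead → dead
Read '0': dead → dead
Read '1': dead → dead
Final state dead is not accepting, so the string is rejected.

Final answer: No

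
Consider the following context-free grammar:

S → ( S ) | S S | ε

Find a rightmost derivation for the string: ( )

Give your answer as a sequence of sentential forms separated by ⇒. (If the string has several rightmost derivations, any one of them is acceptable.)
Start with S.
Step 1: the rightmost non-terminal is S; apply S → ( S ):  ( S )
Step 2: the rightmost non-terminal is S; apply S → ε:  ( )

Final answer: S ⇒ ( S ) ⇒ ( )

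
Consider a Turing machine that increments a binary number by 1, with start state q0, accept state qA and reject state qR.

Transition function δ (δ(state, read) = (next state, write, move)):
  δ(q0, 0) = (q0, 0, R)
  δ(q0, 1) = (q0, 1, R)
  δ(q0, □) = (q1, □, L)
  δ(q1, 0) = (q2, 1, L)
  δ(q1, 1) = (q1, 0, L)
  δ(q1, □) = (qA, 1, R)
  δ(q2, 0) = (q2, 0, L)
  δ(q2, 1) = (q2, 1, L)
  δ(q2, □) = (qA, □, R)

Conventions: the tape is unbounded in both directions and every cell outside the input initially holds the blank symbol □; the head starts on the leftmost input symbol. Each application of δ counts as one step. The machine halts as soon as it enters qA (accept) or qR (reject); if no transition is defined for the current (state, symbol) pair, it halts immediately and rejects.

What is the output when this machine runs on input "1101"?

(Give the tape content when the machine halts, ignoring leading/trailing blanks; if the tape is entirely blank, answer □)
Step 0: [q0]1101 (head at position 0)
Step 1: δ(q0, 1) = (q0, 1, R)  ⊢  1[q0]101 (head at position 1)
Step 2: δ(q0, 1) = (q0, 1, R)  ⊢  11[q0]01 (head at position 2)
Step 3: δ(q0, 0) = (q0, 0, R)  ⊢  110[q0]1 (head at position 3)
Step 4: δ(q0, 1) = (q0, 1, R)  ⊢  1101[q0]□ (head at position 4)
Step 5: δ(q0, □) = (q1, □, L)  ⊢  110[q1]1□ (head at position 3)
Step 6: δ(q1, 1) = (q1, 0, L)  ⊢  11[q1]00□ (head at position 2)
Step 7: δ(q1, 0) = (q2, 1, L)  ⊢  1[q2]110□ (head at position 1)
Step 8: δ(q2, 1) = (q2, 1, L)  ⊢  [q2]1110□ (head at position 0)
Step 9: δ(q2, 1) = (q2, 1, L)  ⊢  [q2]□1110□ (head at position -1)
Step 10: δ(q2, □) = (qA, □, R)  ⊢  □[qA]1110□ (head at position 0)
The machine is in qA, so it halts and accepts.
Tape content when halted (ignoring surrounding blanks): 1110

Final answer: Output: 1110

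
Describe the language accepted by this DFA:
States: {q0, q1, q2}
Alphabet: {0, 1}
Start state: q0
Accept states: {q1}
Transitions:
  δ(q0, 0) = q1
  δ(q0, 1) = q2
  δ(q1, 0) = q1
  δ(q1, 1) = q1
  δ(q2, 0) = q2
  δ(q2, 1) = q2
Analyzing the DFA structure:
Start state: q0
Accept states: {q1}
Interpreting what each state remembers (checking against the transitions):
  q0: nothing has been read yet
  q1: the first symbol was 0
  q2: the first symbol was 1 (trap state)
  δ(q0, 0): in q0 (nothing has been read yet), after reading 0 we have: the first symbol was 0 → q1
  δ(q0, 1): in q0 (nothing has been read yet), after reading 1 we have: the first symbol was 1 (trap state) → q2
  δ(q1, 0): in q1 (the first symbol was 0), after reading 0 we have: the first symbol was 0 → q1
  δ(q1, 1): in q1 (the first symbol was 0), after reading 1 we have: the first symbol was 0 → q1
  δ(q2, 0): in q2 (the first symbol was 1 (trap state)), after reading 0 we have: the first symbol was 1 (trap state) → q2
  δ(q2, 1): in q2 (the first symbol was 1 (trap state)), after reading 1 we have: the first symbol was 1 (trap state) → q2
A string is accepted iff it ends in {q1}, i.e. the first symbol was 0.
Language: All binary strings starting with 0

Final answer: All binary strings starting with 0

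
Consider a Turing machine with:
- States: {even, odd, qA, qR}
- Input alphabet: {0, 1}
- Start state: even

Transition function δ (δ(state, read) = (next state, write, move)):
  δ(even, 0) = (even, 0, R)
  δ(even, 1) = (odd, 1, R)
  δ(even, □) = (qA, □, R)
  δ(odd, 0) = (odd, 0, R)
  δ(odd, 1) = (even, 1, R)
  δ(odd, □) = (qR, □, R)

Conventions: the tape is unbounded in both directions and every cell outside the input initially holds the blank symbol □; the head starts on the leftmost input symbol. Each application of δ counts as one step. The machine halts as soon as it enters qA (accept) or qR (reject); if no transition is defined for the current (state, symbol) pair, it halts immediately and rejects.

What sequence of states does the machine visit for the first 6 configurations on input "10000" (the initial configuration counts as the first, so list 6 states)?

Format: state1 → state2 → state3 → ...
Step 0: [even]10000 (head at position 0)
Step 1: δ(even, 1) = (odd, 1, R)  ⊢  1[odd]0000 (head at position 1)
Step 2: δ(odd, 0) = (odd, 0, R)  ⊢  10[odd]000 (head at position 2)
Step 3: δ(odd, 0) = (odd, 0, R)  ⊢  100[odd]00 (head at position 3)
Step 4: δ(odd, 0) = (odd, 0, R)  ⊢  1000[odd]0 (head at position 4)
Step 5: δ(odd, 0) = (odd, 0, R)  ⊢  10000[odd]□ (head at position 5)
Reading off the states of these 6 configurations: even → odd → odd → odd → odd → odd

Final answer: even → odd → odd → odd → odd → odd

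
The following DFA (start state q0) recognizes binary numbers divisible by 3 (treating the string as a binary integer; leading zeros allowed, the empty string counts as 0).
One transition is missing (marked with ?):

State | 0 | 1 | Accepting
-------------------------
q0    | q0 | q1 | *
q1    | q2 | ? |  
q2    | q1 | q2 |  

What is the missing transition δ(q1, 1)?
q0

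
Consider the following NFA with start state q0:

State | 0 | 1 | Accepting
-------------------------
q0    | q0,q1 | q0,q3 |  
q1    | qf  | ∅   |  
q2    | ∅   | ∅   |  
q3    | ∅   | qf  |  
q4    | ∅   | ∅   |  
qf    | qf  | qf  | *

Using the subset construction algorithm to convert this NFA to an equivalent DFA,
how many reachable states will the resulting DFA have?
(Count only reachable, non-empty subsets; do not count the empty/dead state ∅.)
Start subset: {q0}
{q0}: on 0 → {q0, q1}, on 1 → {q0, q3}
{q0, q1}: on 0 → {q0, q1, qf}, on 1 → {q0, q3}
{q0, q3}: on 0 → {q0, q1}, on 1 → {q0, q3, qf}
{q0, q1, qf}: on 0 → {q0, q1, qf}, on 1 → {q0, q3, qf}
{q0, q3, qf}: on 0 → {q0, q1, qf}, on 1 → {q0, q3, qf}
Reachable non-empty subsets: {q0}, {q0, q1}, {q0, q3}, {q0, q1, qf}, {q0, q3, qf} — 5 in total.

Final answer: 5 states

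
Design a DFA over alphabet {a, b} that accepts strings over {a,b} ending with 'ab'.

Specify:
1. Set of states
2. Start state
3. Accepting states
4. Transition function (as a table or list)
One valid DFA (any DFA recognizing the same language is acceptable):
States: {q0, q1, q2}
Start: q0
Accepting: {q2}
Transitions (accepting states marked with *):
State | a | b | Accepting
-------------------------
q0    | q1 | q0 |  
q1    | q1 | q2 |  
q2    | q1 | q0 | *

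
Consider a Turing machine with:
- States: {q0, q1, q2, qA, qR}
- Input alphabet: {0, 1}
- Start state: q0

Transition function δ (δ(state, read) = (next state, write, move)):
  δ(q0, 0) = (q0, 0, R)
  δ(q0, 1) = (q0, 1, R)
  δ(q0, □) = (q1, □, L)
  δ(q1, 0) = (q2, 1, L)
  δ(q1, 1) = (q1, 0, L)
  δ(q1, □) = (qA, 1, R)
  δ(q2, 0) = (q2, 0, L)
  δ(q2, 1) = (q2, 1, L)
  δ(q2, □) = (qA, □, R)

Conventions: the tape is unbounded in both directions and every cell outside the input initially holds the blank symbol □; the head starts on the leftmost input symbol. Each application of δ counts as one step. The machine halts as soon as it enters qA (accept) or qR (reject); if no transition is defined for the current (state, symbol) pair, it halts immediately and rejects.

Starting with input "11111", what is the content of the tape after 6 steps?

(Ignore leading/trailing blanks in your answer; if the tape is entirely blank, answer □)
Step 0: [q0]11111 (head at position 0)
Step 1: δ(q0, 1) = (q0, 1, R)  ⊢  1[q0]1111 (head at position 1)
Step 2: δ(q0, 1) = (q0, 1, R)  ⊢  11[q0]111 (head at position 2)
Step 3: δ(q0, 1) = (q0, 1, R)  ⊢  111[q0]11 (head at position 3)
Step 4: δ(q0, 1) = (q0, 1, R)  ⊢  1111[q0]1 (head at position 4)
Step 5: δ(q0, 1) = (q0, 1, R)  ⊢  11111[q0]□ (head at position 5)
Step 6: δ(q0, □) = (q1, □, L)  ⊢  1111[q1]1□ (head at position 4)
Tape after 6 steps (ignoring surrounding blanks): 11111

Final answer: Tape: 11111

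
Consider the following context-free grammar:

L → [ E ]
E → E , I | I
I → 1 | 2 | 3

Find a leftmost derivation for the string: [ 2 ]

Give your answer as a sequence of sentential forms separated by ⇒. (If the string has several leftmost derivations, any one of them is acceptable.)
Start with L.
Step 1: the leftmost non-terminal is L; apply L → [ E ]:  [ E ]
Step 2: the leftmost non-terminal is E; apply E → I:  [ I ]
Step 3: the leftmost non-terminal is I; apply I → 2:  [ 2 ]

Final answer: L ⇒ [ E ] ⇒ [ I ] ⇒ [ 2 ]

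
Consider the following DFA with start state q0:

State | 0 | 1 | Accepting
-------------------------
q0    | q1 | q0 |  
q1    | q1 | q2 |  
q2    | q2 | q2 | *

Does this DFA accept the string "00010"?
Start in q0.
Read '0': q0 → q1
Read '0': q1 → q1
Read '0': q1 → q1
Read '1': q1 → q2
Read '0': q2 → q2
Final state q2 is accepting, so the string is accepted.

Final answer: Yes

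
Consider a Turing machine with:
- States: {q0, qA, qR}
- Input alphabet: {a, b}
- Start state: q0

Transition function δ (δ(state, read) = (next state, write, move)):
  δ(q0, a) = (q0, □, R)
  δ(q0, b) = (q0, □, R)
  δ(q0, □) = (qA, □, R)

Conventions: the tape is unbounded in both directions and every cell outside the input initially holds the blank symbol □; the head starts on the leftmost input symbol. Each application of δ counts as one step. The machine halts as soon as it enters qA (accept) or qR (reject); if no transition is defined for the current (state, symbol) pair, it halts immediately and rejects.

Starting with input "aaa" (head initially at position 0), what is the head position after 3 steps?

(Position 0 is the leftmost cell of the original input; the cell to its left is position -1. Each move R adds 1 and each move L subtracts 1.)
Step 0: [q0]aaa (head at position 0)
Step 1: δ(q0, a) = (q0, □, R)  ⊢  □[q0]aa (head at position 1)
Step 2: δ(q0, a) = (q0, □, R)  ⊢  □□[q0]a (head at position 2)
Step 3: δ(q0, a) = (q0, □, R)  ⊢  □□□[q0]□ (head at position 3)
Head position after 3 steps: 3

Final answer: Position 3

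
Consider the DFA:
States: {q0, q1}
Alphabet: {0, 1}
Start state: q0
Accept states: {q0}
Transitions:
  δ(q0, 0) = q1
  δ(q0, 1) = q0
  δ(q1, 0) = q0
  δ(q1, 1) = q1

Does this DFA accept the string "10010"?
Processing string "10010":
  q0 --1--> q0
  q0 --0--> q1
  q1 --0--> q0
  q0 --1--> q0
  q0 --0--> q1
Final state: q1
Accept states: {q0}
q1 is not an accept state, so the string is rejected.

Final answer: No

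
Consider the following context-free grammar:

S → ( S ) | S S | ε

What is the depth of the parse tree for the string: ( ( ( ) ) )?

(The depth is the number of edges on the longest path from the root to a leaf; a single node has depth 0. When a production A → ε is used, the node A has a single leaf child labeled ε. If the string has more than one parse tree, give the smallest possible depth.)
The string is 3 nested pairs. The shallowest parse tree applies S → ( S ) 3 times (one node per nested pair, each a child of the previous) and then S → ε in the middle.
S nodes at depths 0..3, ε leaf at depth 4; parentheses leaves are at depths 1..3.
(Using S → S S with an S → ε child anywhere only adds levels, so it cannot give a shallower tree.)
Depth = 4.

Final answer: 4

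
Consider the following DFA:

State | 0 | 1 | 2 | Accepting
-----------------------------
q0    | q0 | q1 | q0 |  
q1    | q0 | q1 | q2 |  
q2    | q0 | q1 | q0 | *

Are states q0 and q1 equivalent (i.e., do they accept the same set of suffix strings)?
Try the suffix "2".
From q0: q0 → q0 — not accepting.
From q1: q1 → q2 — accepting.
The two states disagree on this suffix, so they are not equivalent.

Final answer: No. Distinguishing string: "2" - accepted from q1 but not from q0.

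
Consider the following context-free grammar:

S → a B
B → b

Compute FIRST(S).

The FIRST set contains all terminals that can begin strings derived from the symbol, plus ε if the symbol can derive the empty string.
S has the single production S → a B, whose right-hand side begins with the terminal a. So FIRST(S) = {a}.

Final answer: {a}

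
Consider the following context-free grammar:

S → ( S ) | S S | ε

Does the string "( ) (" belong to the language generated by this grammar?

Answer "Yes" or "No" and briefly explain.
Each production adds parentheses only in matched pairs (S → ( S )) or none at all, so every derived string has equally many '(' and ')'. The string ( ) ( has two '(' and one ')', so it cannot be derived.

Final answer: No - no valid derivation exists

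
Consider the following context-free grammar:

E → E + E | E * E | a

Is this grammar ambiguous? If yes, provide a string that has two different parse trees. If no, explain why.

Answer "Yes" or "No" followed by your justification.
Two different leftmost derivations of a + a * a:
  (1) E ⇒ E + E ⇒ a + E ⇒ a + E * E ⇒ a + a * E ⇒ a + a * a   (tree groups a + (a * a))
  (2) E ⇒ E * E ⇒ E + E * E ⇒ a + E * E ⇒ a + a * E ⇒ a + a * a   (tree groups (a + a) * a)
Two distinct leftmost derivations = two distinct parse trees, so the grammar is ambiguous.

Final answer: Yes - the string 'a + a * a' has two distinct leftmost derivations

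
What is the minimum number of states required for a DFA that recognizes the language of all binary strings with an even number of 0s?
Language: binary strings with an even number of 0s
Lower bound (Myhill–Nerode): the prefixes ε, 0 are pairwise distinguishable:
  ε vs 0: suffix ε distinguishes them (ε has zero 0s (accepted), 0 has one 0 (rejected))
So any DFA needs at least 2 states.
Upper bound: a DFA with 2 states exists (one state per class above).
Minimum states: 2

Final answer: 2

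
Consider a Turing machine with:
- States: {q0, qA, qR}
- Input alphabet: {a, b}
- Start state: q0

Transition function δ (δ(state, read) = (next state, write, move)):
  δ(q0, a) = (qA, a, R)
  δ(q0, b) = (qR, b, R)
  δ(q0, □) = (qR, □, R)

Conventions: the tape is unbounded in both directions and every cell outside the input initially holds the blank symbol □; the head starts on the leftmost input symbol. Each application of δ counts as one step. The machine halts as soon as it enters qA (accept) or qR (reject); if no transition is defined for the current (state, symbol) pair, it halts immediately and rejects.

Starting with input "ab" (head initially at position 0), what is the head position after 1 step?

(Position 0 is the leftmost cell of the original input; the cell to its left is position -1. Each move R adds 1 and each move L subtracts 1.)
Step 0: [q0]ab (head at position 0)
Step 1: δ(q0, a) = (qA, a, R)  ⊢  a[qA]b (head at position 1)
Head position after 1 step: 1

Final answer: Position 1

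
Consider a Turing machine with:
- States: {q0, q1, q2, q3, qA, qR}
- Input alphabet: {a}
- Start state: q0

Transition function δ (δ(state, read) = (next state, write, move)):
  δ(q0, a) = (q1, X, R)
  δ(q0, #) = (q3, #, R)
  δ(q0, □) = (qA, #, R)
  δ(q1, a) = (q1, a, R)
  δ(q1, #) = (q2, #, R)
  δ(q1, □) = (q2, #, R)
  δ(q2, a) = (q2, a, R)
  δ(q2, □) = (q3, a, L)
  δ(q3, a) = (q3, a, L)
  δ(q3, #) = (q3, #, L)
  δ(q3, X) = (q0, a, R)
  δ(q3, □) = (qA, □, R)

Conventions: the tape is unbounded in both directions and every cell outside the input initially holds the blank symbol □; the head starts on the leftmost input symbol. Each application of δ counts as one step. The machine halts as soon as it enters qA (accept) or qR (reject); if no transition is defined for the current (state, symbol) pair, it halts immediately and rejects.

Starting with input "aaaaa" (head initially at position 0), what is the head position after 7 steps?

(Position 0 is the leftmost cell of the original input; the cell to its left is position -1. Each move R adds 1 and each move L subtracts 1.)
Step 0: [q0]aaaaa (head at position 0)
Step 1: δ(q0, a) = (q1, X, R)  ⊢  X[q1]aaaa (head at position 1)
Step 2: δ(q1, a) = (q1, a, R)  ⊢  Xa[q1]aaa (head at position 2)
Step 3: δ(q1, a) = (q1, a, R)  ⊢  Xaa[q1]aa (head at position 3)
Step 4: δ(q1, a) = (q1, a, R)  ⊢  Xaaa[q1]a (head at position 4)
Step 5: δ(q1, a) = (q1, a, R)  ⊢  Xaaaa[q1]□ (head at position 5)
Step 6: δ(q1, □) = (q2, #, R)  ⊢  Xaaaa#[q2]□ (head at position 6)
Step 7: δ(q2, □) = (q3, a, L)  ⊢  Xaaaa[q3]#a (head at position 5)
Head position after 7 steps: 5

Final answer: Position 5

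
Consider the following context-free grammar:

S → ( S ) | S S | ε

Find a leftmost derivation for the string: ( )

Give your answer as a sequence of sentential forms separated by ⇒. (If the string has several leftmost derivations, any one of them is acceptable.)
Start with S.
Step 1: the leftmost non-terminal is S; apply S → ( S ):  ( S )
Step 2: the leftmost non-terminal is S; apply S → ε:  ( )

Final answer: S ⇒ ( S ) ⇒ ( )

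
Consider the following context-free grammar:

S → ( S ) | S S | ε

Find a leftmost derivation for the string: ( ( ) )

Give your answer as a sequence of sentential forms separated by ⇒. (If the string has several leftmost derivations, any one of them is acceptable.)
Start with S.
Step 1: the leftmost non-terminal is S; apply S → ( S ):  ( S )
Step 2: the leftmost non-terminal is S; apply S → ( S ):  ( ( S ) )
Step 3: the leftmost non-terminal is S; apply S → ε:  ( ( ) )

Final answer: S ⇒ ( S ) ⇒ ( ( S ) ) ⇒ ( ( ) )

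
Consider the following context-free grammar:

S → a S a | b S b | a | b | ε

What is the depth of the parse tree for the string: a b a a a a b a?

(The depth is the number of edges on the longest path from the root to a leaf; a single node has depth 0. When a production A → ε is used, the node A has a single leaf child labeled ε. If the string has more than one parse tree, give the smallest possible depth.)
The string has even length 8, so its (unique) parse tree peels off matching outer symbols: S → a S a, S → b S b, S → a S a, S → a S a, and finally S → ε for the empty middle.
The S nodes are at depths 0..4; the ε leaf under the innermost S is at depth 5 (terminal leaves are at depths 1..4).
Depth = 5.

Final answer: 5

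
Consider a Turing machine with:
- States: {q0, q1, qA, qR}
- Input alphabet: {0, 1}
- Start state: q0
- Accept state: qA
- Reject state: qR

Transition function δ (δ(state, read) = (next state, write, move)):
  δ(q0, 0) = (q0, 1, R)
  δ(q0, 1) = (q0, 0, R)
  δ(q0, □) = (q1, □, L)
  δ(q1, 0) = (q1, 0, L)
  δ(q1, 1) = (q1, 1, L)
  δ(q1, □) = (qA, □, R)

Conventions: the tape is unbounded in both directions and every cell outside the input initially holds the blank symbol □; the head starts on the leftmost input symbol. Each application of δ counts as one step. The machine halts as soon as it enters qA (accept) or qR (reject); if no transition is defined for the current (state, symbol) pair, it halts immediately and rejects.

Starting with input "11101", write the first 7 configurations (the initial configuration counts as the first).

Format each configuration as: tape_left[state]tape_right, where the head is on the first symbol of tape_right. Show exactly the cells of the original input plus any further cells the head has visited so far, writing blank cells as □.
Step 0: [q0]11101 (head at position 0)
Step 1: δ(q0, 1) = (q0, 0, R)  ⊢  0[q0]1101 (head at position 1)
Step 2: δ(q0, 1) = (q0, 0, R)  ⊢  00[q0]101 (head at position 2)
Step 3: δ(q0, 1) = (q0, 0, R)  ⊢  000[q0]01 (head at position 3)
Step 4: δ(q0, 0) = (q0, 1, R)  ⊢  0001[q0]1 (head at position 4)
Step 5: δ(q0, 1) = (q0, 0, R)  ⊢  00010[q0]□ (head at position 5)
Step 6: δ(q0, □) = (q1, □, L)  ⊢  0001[q1]0□ (head at position 4)

Final answer: [q0]11101 ⊢ 0[q0]1101 ⊢ 00[q0]101 ⊢ 000[q0]01 ⊢ 0001[q0]1 ⊢ 00010[q0]□ ⊢ 0001[q1]0□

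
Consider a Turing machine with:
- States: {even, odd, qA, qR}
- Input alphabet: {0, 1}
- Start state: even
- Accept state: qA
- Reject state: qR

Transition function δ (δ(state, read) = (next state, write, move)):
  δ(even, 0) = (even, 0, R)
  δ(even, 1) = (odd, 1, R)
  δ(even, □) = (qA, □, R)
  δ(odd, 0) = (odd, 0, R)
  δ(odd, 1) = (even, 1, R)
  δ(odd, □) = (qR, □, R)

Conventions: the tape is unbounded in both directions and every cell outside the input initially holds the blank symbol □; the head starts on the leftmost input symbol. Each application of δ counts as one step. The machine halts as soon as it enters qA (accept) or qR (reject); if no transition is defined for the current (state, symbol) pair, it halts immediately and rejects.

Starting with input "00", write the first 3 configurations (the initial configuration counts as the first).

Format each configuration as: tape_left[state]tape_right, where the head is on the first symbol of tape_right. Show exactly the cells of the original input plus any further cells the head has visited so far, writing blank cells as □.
Step 0: [even]00 (head at position 0)
Step 1: δ(even, 0) = (even, 0, R)  ⊢  0[even]0 (head at position 1)
Step 2: δ(even, 0) = (even, 0, R)  ⊢  00[even]□ (head at position 2)

Final answer: [even]00 ⊢ 0[even]0 ⊢ 00[even]□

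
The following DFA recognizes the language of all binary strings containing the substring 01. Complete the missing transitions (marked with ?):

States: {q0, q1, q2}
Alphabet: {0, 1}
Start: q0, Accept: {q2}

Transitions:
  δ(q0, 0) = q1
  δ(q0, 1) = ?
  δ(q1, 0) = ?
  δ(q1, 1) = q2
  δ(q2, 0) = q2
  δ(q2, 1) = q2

What each state remembers (consistent with the given transitions and accept states):
  q0: 01 not seen yet and the last symbol was not 0
  q1: 01 not seen yet and the last symbol was 0
  q2: the substring 01 has already been seen
Filling in the missing entries:
  δ(q0, 1): in q0 (01 not seen yet and the last symbol was not 0), after reading 1 we have: 01 not seen yet and the last symbol was not 0 → q0
  δ(q1, 0): in q1 (01 not seen yet and the last symbol was 0), after reading 0 we have: 01 not seen yet and the last symbol was 0 → q1

Final answer: δ(q0, 1) = q0; δ(q1, 0) = q1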